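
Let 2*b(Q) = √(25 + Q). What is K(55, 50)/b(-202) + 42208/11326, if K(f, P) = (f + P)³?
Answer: 21104/5663 - 771750*I*√177/59 ≈ 3.7266 - 1.7402e+5*I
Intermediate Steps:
K(f, P) = (P + f)³
b(Q) = √(25 + Q)/2
K(55, 50)/b(-202) + 42208/11326 = (50 + 55)³/((√(25 - 202)/2)) + 42208/11326 = 105³/((√(-177)/2)) + 42208*(1/11326) = 1157625/(((I*√177)/2)) + 21104/5663 = 1157625/((I*√177/2)) + 21104/5663 = 1157625*(-2*I*√177/177) + 21104/5663 = -771750*I*√177/59 + 21104/5663 = 21104/5663 - 771750*I*√177/59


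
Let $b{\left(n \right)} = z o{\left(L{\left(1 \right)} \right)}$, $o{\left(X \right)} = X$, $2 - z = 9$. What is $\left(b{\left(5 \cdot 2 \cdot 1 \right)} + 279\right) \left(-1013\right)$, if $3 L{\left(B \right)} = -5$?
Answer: $- \frac{883336}{3} \approx -2.9445 \cdot 10^{5}$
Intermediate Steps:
$z = -7$ ($z = 2 - 9 = -7$)
$L{\left(B \right)} = - \frac{5}{3}$ ($L{\left(B \right)} = \frac{1}{3} \left(-5\right) = - \frac{5}{3}$)
$b{\left(n \right)} = \frac{35}{3}$ ($b{\left(n \right)} = \left(-7\right) \left(- \frac{5}{3}\right) = \frac{35}{3}$)
$\left(b{\left(5 \cdot 2 \cdot 1 \right)} + 279\right) \left(-1013\right) = \left(\frac{35}{3} + 279\right) \left(-1013\right) = \frac{872}{3} \left(-1013\right) = - \frac{883336}{3}$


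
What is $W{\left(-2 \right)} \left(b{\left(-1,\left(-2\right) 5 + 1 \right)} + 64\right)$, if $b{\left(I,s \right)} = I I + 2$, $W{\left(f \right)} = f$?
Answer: $-134$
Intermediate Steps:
$b{\left(I,s \right)} = 2 + I^{2}$ ($b{\left(I,s \right)} = I^{2} + 2 = 2 + I^{2}$)
$W{\left(-2 \right)} \left(b{\left(-1,\left(-2\right) 5 + 1 \right)} + 64\right) = - 2 \left(\left(2 + \left(-1\right)^{2}\right) + 64\right) = - 2 \left(\left(2 + 1\right) + 64\right) = - 2 \left(3 + 64\right) = \left(-2\right) 67 = -134$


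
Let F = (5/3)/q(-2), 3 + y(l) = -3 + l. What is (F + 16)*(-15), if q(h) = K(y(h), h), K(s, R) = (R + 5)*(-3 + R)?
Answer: -715/3 ≈ -238.33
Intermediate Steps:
y(l) = -6 + l (y(l) = -3 + (-3 + l) = -6 + l)
K(s, R) = (-3 + R)*(5 + R) (K(s, R) = (5 + R)*(-3 + R) = (-3 + R)*(5 + R))
q(h) = -15 + h² + 2*h
F = -⅑ (F = (5/3)/(-15 + (-2)² + 2*(-2)) = (5*(⅓))/(-15 + 4 - 4) = (5/3)/(-15) = (5/3)*(-1/15) = -⅑ ≈ -0.11111)
(F + 16)*(-15) = (-⅑ + 16)*(-15) = (143/9)*(-15) = -715/3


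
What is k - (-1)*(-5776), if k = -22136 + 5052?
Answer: -22860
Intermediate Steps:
k = -17084
k - (-1)*(-5776) = -17084 - (-1)*(-5776) = -17084 - 1*5776 = -17084 - 5776 = -22860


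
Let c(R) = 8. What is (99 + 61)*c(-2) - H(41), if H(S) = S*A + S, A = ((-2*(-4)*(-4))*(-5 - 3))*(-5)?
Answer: 53719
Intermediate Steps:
A = -1280 (A = ((8*(-4))*(-8))*(-5) = -32*(-8)*(-5) = 256*(-5) = -1280)
H(S) = -1279*S (H(S) = S*(-1280) + S = -1280*S + S = -1279*S)
(99 + 61)*c(-2) - H(41) = (99 + 61)*8 - (-1279)*41 = 160*8 - 1*(-52439) = 1280 + 52439 = 53719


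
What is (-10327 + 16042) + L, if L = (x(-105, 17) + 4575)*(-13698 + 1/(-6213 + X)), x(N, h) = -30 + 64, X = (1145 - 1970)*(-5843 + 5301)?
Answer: -27835632755270/440937 ≈ -6.3128e+7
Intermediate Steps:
X = 447150 (X = -825*(-542) = 447150)
x(N, h) = 34
L = -27838152710225/440937 (L = (34 + 4575)*(-13698 + 1/(-6213 + 447150)) = 4609*(-13698 + 1/440937) = 4609*(-6039955025/440937) = -27838152710225/440937 ≈ -6.3134e+7)
(-10327 + 16042) + L = (-10327 + 16042) - 27838152710225/440937 = 5715 - 27838152710225/440937 = -27835632755270/440937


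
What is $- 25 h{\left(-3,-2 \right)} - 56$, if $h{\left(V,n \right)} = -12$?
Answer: $244$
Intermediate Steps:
$- 25 h{\left(-3,-2 \right)} - 56 = \left(-25\right) \left(-12\right) - 56 = 300 - 56 = 244$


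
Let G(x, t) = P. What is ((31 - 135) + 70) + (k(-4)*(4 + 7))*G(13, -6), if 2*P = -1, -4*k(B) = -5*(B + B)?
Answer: 21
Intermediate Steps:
k(B) = 5*B/2 (k(B) = -(-5)*(B + B)/4 = -(-5)*2*B/4 = -(-5)*B/2 = 5*B/2)
P = -½ (P = (½)*(-1) = -½ ≈ -0.50000)
G(x, t) = -½
((31 - 135) + 70) + (k(-4)*(4 + 7))*G(13, -6) = ((31 - 135) + 70) + (((5/2)*(-4))*(4 + 7))*(-½) = (-104 + 70) - 10*11*(-½) = -34 - 110*(-½) = -34 + 55 = 21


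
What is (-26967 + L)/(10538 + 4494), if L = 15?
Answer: -3369/1879 ≈ -1.7930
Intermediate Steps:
(-26967 + L)/(10538 + 4494) = (-26967 + 15)/(10538 + 4494) = -26952/15032 = -26952*1/15032 = -3369/1879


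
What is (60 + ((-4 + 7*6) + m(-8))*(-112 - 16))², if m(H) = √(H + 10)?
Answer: 23111184 + 1229824*√2 ≈ 2.4850e+7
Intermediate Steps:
m(H) = √(10 + H)
(60 + ((-4 + 7*6) + m(-8))*(-112 - 16))² = (60 + ((-4 + 7*6) + √(10 - 8))*(-112 - 16))² = (60 + ((-4 + 42) + √2)*(-128))² = (60 + (38 + √2)*(-128))² = (60 + (-4864 - 128*√2))² = (-4804 - 128*√2)²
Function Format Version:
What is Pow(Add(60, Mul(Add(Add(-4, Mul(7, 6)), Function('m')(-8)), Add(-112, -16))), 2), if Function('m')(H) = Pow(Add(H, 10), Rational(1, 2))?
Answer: Add(23111184, Mul(1229824, Pow(2, Rational(1, 2)))) ≈ 2.4850e+7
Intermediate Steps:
Function('m')(H) = Pow(Add(10, H), Rational(1, 2))
Pow(Add(60, Mul(Add(Add(-4, Mul(7, 6)), Function('m')(-8)), Add(-112, -16))), 2) = Pow(Add(60, Mul(Add(Add(-4, Mul(7, 6)), Pow(Add(10, -8), Rational(1, 2))), Add(-112, -16))), 2) = Pow(Add(60, Mul(Add(Add(-4, 42), Pow(2, Rational(1, 2))), -128)), 2) = Pow(Add(60, Mul(Add(38, Pow(2, Rational(1, 2))), -128)), 2) = Pow(Add(60, Add(-4864, Mul(-128, Pow(2, Rational(1, 2))))), 2) = Pow(Add(-4804, Mul(-128, Pow(2, Rational(1, 2)))), 2)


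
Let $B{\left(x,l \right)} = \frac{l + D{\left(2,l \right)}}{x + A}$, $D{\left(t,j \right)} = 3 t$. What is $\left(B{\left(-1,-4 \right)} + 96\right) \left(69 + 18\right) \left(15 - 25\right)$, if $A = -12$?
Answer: $- \frac{1084020}{13} \approx -83386.0$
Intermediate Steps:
$B{\left(x,l \right)} = \frac{6 + l}{-12 + x}$ ($B{\left(x,l \right)} = \frac{l + 3 \cdot 2}{x - 12} = \frac{l + 6}{-12 + x} = \frac{6 + l}{-12 + x}$)
$\left(B{\left(-1,-4 \right)} + 96\right) \left(69 + 18\right) \left(15 - 25\right) = \left(\frac{6 - 4}{-12 - 1} + 96\right) \left(69 + 18\right) \left(15 - 25\right) = \left(\frac{1}{-13} \cdot 2 + 96\right) 87 \left(-10\right) = \left(\left(- \frac{1}{13}\right) 2 + 96\right) \left(-870\right) = \left(- \frac{2}{13} + 96\right) \left(-870\right) = \frac{1246}{13} \left(-870\right) = - \frac{1084020}{13}$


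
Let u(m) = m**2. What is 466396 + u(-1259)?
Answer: 2051477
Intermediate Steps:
466396 + u(-1259) = 466396 + (-1259)**2 = 466396 + 1585081 = 2051477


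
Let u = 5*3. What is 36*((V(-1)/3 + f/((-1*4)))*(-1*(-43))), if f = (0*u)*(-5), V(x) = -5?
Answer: -2580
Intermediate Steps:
u = 15
f = 0 (f = (0*15)*(-5) = 0*(-5) = 0)
36*((V(-1)/3 + f/((-1*4)))*(-1*(-43))) = 36*((-5/3 + 0/((-1*4)))*(-1*(-43))) = 36*((-5*⅓ + 0/(-4))*43) = 36*((-5/3 + 0*(-¼))*43) = 36*((-5/3 + 0)*43) = 36*(-5/3*43) = 36*(-215/3) = -2580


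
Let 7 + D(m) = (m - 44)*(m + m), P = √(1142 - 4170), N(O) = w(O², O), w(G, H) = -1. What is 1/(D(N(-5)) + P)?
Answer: 83/9917 - 2*I*√757/9917 ≈ 0.0083695 - 0.0055488*I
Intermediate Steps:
N(O) = -1
P = 2*I*√757 (P = √(-3028) = 2*I*√757 ≈ 55.027*I)
D(m) = -7 + 2*m*(-44 + m) (D(m) = -7 + (m - 44)*(m + m) = -7 + (-44 + m)*(2*m) = -7 + 2*m*(-44 + m))
1/(D(N(-5)) + P) = 1/((-7 - 88*(-1) + 2*(-1)²) + 2*I*√757) = 1/((-7 + 88 + 2*1) + 2*I*√757) = 1/((-7 + 88 + 2) + 2*I*√757) = 1/(83 + 2*I*√757)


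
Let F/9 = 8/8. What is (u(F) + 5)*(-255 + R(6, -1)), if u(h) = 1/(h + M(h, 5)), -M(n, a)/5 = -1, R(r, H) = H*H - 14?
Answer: -9514/7 ≈ -1359.1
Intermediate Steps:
R(r, H) = -14 + H² (R(r, H) = H² - 14 = -14 + H²)
M(n, a) = 5 (M(n, a) = -5*(-1) = 5)
F = 9 (F = 9*(8/8) = 9*(8*(⅛)) = 9*1 = 9)
u(h) = 1/(5 + h) (u(h) = 1/(h + 5) = 1/(5 + h))
(u(F) + 5)*(-255 + R(6, -1)) = (1/(5 + 9) + 5)*(-255 + (-14 + (-1)²)) = (1/14 + 5)*(-255 + (-14 + 1)) = (1/14 + 5)*(-255 - 13) = (71/14)*(-268) = -9514/7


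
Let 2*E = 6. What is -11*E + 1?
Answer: -32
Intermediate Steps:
E = 3 (E = (1/2)*6 = 3)
-11*E + 1 = -11*3 + 1 = -33 + 1 = -32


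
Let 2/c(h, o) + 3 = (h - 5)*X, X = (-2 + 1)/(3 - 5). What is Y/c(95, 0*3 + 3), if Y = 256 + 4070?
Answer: 90846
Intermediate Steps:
X = ½ (X = -1/(-2) = -1*(-½) = ½ ≈ 0.50000)
c(h, o) = 2/(-11/2 + h/2) (c(h, o) = 2/(-3 + (h - 5)*(½)) = 2/(-3 + (-5 + h)*(½)) = 2/(-3 + (-5/2 + h/2)) = 2/(-11/2 + h/2))
Y = 4326
Y/c(95, 0*3 + 3) = 4326/((4/(-11 + 95))) = 4326/((4/84)) = 4326/((4*(1/84))) = 4326/(1/21) = 4326*21 = 90846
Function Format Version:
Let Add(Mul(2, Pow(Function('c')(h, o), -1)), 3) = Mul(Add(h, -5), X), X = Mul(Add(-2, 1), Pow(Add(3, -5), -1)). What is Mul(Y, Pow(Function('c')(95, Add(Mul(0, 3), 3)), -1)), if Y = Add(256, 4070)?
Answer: 90846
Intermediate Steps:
X = Rational(1, 2) (X = Mul(-1, Pow(-2, -1)) = Mul(-1, Rational(-1, 2)) = Rational(1, 2) ≈ 0.50000)
Function('c')(h, o) = Mul(2, Pow(Add(Rational(-11, 2), Mul(Rational(1, 2), h)), -1)) (Function('c')(h, o) = Mul(2, Pow(Add(-3, Mul(Add(h, -5), Rational(1, 2))), -1)) = Mul(2, Pow(Add(-3, Mul(Add(-5, h), Rational(1, 2))), -1)) = Mul(2, Pow(Add(-3, Add(Rational(-5, 2), Mul(Rational(1, 2), h))), -1)) = Mul(2, Pow(Add(Rational(-11, 2), Mul(Rational(1, 2), h)), -1)))
Y = 4326
Mul(Y, Pow(Function('c')(95, Add(Mul(0, 3), 3)), -1)) = Mul(4326, Pow(Mul(4, Pow(Add(-11, 95), -1)), -1)) = Mul(4326, Pow(Mul(4, Pow(84, -1)), -1)) = Mul(4326, Pow(Mul(4, Rational(1, 84)), -1)) = Mul(4326, Pow(Rational(1, 21), -1)) = Mul(4326, 21) = 90846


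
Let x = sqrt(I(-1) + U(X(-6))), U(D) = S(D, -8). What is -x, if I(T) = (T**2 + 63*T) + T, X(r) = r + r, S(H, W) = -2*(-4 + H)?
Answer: -I*sqrt(31) ≈ -5.5678*I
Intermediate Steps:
S(H, W) = 8 - 2*H
X(r) = 2*r
U(D) = 8 - 2*D
I(T) = T**2 + 64*T
x = I*sqrt(31) (x = sqrt(-(64 - 1) + (8 - 4*(-6))) = sqrt(-1*63 + (8 - 2*(-12))) = sqrt(-63 + (8 + 24)) = sqrt(-63 + 32) = sqrt(-31) = I*sqrt(31) ≈ 5.5678*I)
-x = -I*sqrt(31)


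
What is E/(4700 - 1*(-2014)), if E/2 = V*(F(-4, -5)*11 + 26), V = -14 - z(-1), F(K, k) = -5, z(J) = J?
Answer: 377/3357 ≈ 0.11230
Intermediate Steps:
V = -13 (V = -14 - 1*(-1) = -14 + 1 = -13)
E = 754 (E = 2*(-13*(-5*11 + 26)) = 2*(-13*(-55 + 26)) = 2*(-13*(-29)) = 2*377 = 754)
E/(4700 - 1*(-2014)) = 754/(4700 - 1*(-2014)) = 754/(4700 + 2014) = 754/6714 = 754*(1/6714) = 377/3357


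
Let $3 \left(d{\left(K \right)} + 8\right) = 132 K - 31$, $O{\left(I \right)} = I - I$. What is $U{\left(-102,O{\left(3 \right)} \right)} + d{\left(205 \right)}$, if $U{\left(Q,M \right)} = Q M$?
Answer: $\frac{27005}{3} \approx 9001.7$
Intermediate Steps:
$O{\left(I \right)} = 0$
$d{\left(K \right)} = - \frac{55}{3} + 44 K$ ($d{\left(K \right)} = -8 + \frac{132 K - 31}{3} = -8 + \frac{-31 + 132 K}{3} = -8 + \left(- \frac{31}{3} + 44 K\right) = - \frac{55}{3} + 44 K$)
$U{\left(Q,M \right)} = M Q$
$U{\left(-102,O{\left(3 \right)} \right)} + d{\left(205 \right)} = 0 \left(-102\right) + \left(- \frac{55}{3} + 44 \cdot 205\right) = 0 + \left(- \frac{55}{3} + 9020\right) = 0 + \frac{27005}{3} = \frac{27005}{3}$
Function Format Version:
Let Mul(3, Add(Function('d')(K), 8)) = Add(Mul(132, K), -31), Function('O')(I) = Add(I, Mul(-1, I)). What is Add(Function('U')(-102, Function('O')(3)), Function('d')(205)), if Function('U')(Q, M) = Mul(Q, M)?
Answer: Rational(27005, 3) ≈ 9001.7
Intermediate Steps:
Function('O')(I) = 0
Function('d')(K) = Add(Rational(-55, 3), Mul(44, K)) (Function('d')(K) = Add(-8, Mul(Rational(1, 3), Add(Mul(132, K), -31))) = Add(-8, Mul(Rational(1, 3), Add(-31, Mul(132, K)))) = Add(-8, Add(Rational(-31, 3), Mul(44, K))) = Add(Rational(-55, 3), Mul(44, K)))
Function('U')(Q, M) = Mul(M, Q)
Add(Function('U')(-102, Function('O')(3)), Function('d')(205)) = Add(Mul(0, -102), Add(Rational(-55, 3), Mul(44, 205))) = Add(0, Add(Rational(-55, 3), 9020)) = Add(0, Rational(27005, 3)) = Rational(27005, 3)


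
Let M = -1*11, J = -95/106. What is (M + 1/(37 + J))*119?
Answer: -4996929/3827 ≈ -1305.7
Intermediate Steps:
J = -95/106 (J = -95*1/106 = -95/106 ≈ -0.89623)
M = -11
(M + 1/(37 + J))*119 = (-11 + 1/(37 - 95/106))*119 = (-11 + 1/(3827/106))*119 = (-11 + 106/3827)*119 = -41991/3827*119 = -4996929/3827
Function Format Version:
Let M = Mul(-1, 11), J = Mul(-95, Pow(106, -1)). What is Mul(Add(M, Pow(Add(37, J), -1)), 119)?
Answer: Rational(-4996929, 3827) ≈ -1305.7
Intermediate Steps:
J = Rational(-95, 106) (J = Mul(-95, Rational(1, 106)) = Rational(-95, 106) ≈ -0.89623)
M = -11
Mul(Add(M, Pow(Add(37, J), -1)), 119) = Mul(Add(-11, Pow(Add(37, Rational(-95, 106)), -1)), 119) = Mul(Add(-11, Pow(Rational(3827, 106), -1)), 119) = Mul(Add(-11, Rational(106, 3827)), 119) = Mul(Rational(-41991, 3827), 119) = Rational(-4996929, 3827)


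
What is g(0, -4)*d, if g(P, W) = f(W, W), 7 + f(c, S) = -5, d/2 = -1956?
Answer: 46944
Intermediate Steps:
d = -3912 (d = 2*(-1956) = -3912)
f(c, S) = -12 (f(c, S) = -7 - 5 = -12)
g(P, W) = -12
g(0, -4)*d = -12*(-3912) = 46944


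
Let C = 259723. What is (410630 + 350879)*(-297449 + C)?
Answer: -28728688534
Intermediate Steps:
(410630 + 350879)*(-297449 + C) = (410630 + 350879)*(-297449 + 259723) = 761509*(-37726) = -28728688534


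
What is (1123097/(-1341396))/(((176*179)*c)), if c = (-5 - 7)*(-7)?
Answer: -1123097/3549784525056 ≈ -3.1638e-7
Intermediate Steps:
c = 84 (c = -12*(-7) = 84)
(1123097/(-1341396))/(((176*179)*c)) = (1123097/(-1341396))/(((176*179)*84)) = (1123097*(-1/1341396))/((31504*84)) = -1123097/1341396/2646336 = -1123097/1341396*1/2646336 = -1123097/3549784525056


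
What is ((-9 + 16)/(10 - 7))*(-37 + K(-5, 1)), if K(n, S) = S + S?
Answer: -245/3 ≈ -81.667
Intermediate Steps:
K(n, S) = 2*S
((-9 + 16)/(10 - 7))*(-37 + K(-5, 1)) = ((-9 + 16)/(10 - 7))*(-37 + 2*1) = (7/3)*(-37 + 2) = (7*(⅓))*(-35) = (7/3)*(-35) = -245/3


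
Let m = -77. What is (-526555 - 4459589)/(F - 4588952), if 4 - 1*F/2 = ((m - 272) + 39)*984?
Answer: 34626/27631 ≈ 1.2532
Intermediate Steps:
F = 610088 (F = 8 - 2*((-77 - 272) + 39)*984 = 8 - 2*(-349 + 39)*984 = 8 - (-620)*984 = 8 - 2*(-305040) = 8 + 610080 = 610088)
(-526555 - 4459589)/(F - 4588952) = (-526555 - 4459589)/(610088 - 4588952) = -4986144/(-3978864) = -4986144*(-1/3978864) = 34626/27631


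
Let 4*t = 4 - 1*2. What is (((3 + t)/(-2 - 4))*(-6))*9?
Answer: 63/2 ≈ 31.500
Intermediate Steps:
t = ½ (t = (4 - 1*2)/4 = (4 - 2)/4 = (¼)*2 = ½ ≈ 0.50000)
(((3 + t)/(-2 - 4))*(-6))*9 = (((3 + ½)/(-2 - 4))*(-6))*9 = (((7/2)/(-6))*(-6))*9 = (((7/2)*(-⅙))*(-6))*9 = -7/12*(-6)*9 = (7/2)*9 = 63/2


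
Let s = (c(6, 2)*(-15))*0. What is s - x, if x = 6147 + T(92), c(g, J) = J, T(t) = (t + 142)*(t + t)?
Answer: -49203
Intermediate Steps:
T(t) = 2*t*(142 + t) (T(t) = (142 + t)*(2*t) = 2*t*(142 + t))
x = 49203 (x = 6147 + 2*92*(142 + 92) = 6147 + 2*92*234 = 6147 + 43056 = 49203)
s = 0 (s = (2*(-15))*0 = -30*0 = 0)
s - x = 0 - 1*49203 = 0 - 49203 = -49203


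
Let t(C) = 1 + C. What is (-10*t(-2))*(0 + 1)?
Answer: 10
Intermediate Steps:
(-10*t(-2))*(0 + 1) = (-10*(1 - 2))*(0 + 1) = -10*(-1)*1 = 10*1 = 10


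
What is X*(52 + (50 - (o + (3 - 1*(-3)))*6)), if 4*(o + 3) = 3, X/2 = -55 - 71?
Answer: -20034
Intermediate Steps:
X = -252 (X = 2*(-55 - 71) = 2*(-126) = -252)
o = -9/4 (o = -3 + (¼)*3 = -3 + ¾ = -9/4 ≈ -2.2500)
X*(52 + (50 - (o + (3 - 1*(-3)))*6)) = -252*(52 + (50 - (-9/4 + (3 - 1*(-3)))*6)) = -252*(52 + (50 - (-9/4 + (3 + 3))*6)) = -252*(52 + (50 - (-9/4 + 6)*6)) = -252*(52 + (50 - 15*6/4)) = -252*(52 + (50 - 1*45/2)) = -252*(52 + (50 - 45/2)) = -252*(52 + 55/2) = -252*159/2 = -20034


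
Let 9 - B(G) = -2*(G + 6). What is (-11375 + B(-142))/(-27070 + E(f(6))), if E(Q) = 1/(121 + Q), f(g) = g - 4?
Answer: 1431474/3329609 ≈ 0.42992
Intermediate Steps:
B(G) = 21 + 2*G (B(G) = 9 - (-2)*(G + 6) = 9 - (-2)*(6 + G) = 9 - (-12 - 2*G) = 9 + (12 + 2*G) = 21 + 2*G)
f(g) = -4 + g
(-11375 + B(-142))/(-27070 + E(f(6))) = (-11375 + (21 + 2*(-142)))/(-27070 + 1/(121 + (-4 + 6))) = (-11375 + (21 - 284))/(-27070 + 1/(121 + 2)) = (-11375 - 263)/(-27070 + 1/123) = -11638/(-27070 + 1/123) = -11638/(-3329609/123) = -11638*(-123/3329609) = 1431474/3329609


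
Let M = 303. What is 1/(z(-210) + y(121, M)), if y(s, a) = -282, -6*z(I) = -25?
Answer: -6/1667 ≈ -0.0035993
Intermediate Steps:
z(I) = 25/6 (z(I) = -⅙*(-25) = 25/6)
1/(z(-210) + y(121, M)) = 1/(25/6 - 282) = 1/(-1667/6) = -6/1667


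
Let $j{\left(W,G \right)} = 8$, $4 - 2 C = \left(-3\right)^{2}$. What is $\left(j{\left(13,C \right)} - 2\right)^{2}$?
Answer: $36$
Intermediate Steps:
$C = - \frac{5}{2}$ ($C = 2 - \frac{\left(-3\right)^{2}}{2} = 2 - \frac{9}{2} = - \frac{5}{2} \approx -2.5$)
$\left(j{\left(13,C \right)} - 2\right)^{2} = \left(8 - 2\right)^{2} = 6^{2} = 36$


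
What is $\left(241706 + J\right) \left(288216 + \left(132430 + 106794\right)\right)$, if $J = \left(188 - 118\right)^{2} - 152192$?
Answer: $49797720160$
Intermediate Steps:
$J = -147292$ ($J = 70^{2} - 152192 = 4900 - 152192 = -147292$)
$\left(241706 + J\right) \left(288216 + \left(132430 + 106794\right)\right) = \left(241706 - 147292\right) \left(288216 + \left(132430 + 106794\right)\right) = 94414 \left(288216 + 239224\right) = 94414 \cdot 527440 = 49797720160$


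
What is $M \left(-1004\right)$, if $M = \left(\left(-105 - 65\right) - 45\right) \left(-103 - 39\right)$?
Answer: $-30652120$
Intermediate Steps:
$M = 30530$ ($M = \left(-170 - 45\right) \left(-142\right) = \left(-215\right) \left(-142\right) = 30530$)
$M \left(-1004\right) = 30530 \left(-1004\right) = -30652120$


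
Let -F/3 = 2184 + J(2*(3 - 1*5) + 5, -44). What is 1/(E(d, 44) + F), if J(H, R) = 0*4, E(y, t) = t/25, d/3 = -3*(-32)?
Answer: -25/163756 ≈ -0.00015267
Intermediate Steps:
d = 288 (d = 3*(-3*(-32)) = 3*96 = 288)
E(y, t) = t/25 (E(y, t) = t*(1/25) = t/25)
J(H, R) = 0
F = -6552 (F = -3*(2184 + 0) = -3*2184 = -6552)
1/(E(d, 44) + F) = 1/((1/25)*44 - 6552) = 1/(44/25 - 6552) = 1/(-163756/25) = -25/163756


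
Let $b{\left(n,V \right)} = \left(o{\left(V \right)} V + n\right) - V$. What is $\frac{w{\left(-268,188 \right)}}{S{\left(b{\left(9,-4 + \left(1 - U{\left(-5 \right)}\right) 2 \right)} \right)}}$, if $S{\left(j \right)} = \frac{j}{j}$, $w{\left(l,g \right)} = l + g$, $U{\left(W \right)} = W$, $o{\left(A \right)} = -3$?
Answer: $-80$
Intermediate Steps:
$w{\left(l,g \right)} = g + l$
$b{\left(n,V \right)} = n - 4 V$ ($b{\left(n,V \right)} = \left(- 3 V + n\right) - V = \left(n - 3 V\right) - V = n - 4 V$)
$S{\left(j \right)} = 1$
$\frac{w{\left(-268,188 \right)}}{S{\left(b{\left(9,-4 + \left(1 - U{\left(-5 \right)}\right) 2 \right)} \right)}} = \frac{188 - 268}{1} = \left(-80\right) 1 = -80$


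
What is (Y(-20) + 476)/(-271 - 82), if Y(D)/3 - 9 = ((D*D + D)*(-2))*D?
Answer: -46103/353 ≈ -130.60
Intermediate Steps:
Y(D) = 27 + 3*D*(-2*D - 2*D**2) (Y(D) = 27 + 3*(((D*D + D)*(-2))*D) = 27 + 3*(((D**2 + D)*(-2))*D) = 27 + 3*(((D + D**2)*(-2))*D) = 27 + 3*((-2*D - 2*D**2)*D) = 27 + 3*(D*(-2*D - 2*D**2)) = 27 + 3*D*(-2*D - 2*D**2))
(Y(-20) + 476)/(-271 - 82) = ((27 - 6*(-20)**2 - 6*(-20)**3) + 476)/(-271 - 82) = ((27 - 6*400 - 6*(-8000)) + 476)/(-353) = ((27 - 2400 + 48000) + 476)*(-1/353) = (45627 + 476)*(-1/353) = 46103*(-1/353) = -46103/353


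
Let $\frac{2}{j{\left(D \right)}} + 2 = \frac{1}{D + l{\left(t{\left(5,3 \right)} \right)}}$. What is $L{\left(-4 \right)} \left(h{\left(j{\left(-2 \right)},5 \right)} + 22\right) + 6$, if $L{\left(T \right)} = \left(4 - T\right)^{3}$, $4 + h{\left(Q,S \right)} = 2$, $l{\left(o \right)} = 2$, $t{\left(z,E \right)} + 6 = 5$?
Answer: $10246$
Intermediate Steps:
$t{\left(z,E \right)} = -1$ ($t{\left(z,E \right)} = -6 + 5 = -1$)
$j{\left(D \right)} = \frac{2}{-2 + \frac{1}{2 + D}}$ ($j{\left(D \right)} = \frac{2}{-2 + \frac{1}{D + 2}} = \frac{2}{-2 + \frac{1}{2 + D}}$)
$h{\left(Q,S \right)} = -2$ ($h{\left(Q,S \right)} = -4 + 2 = -2$)
$L{\left(-4 \right)} \left(h{\left(j{\left(-2 \right)},5 \right)} + 22\right) + 6 = - \left(-4 - 4\right)^{3} \left(-2 + 22\right) + 6 = - \left(-8\right)^{3} \cdot 20 + 6 = \left(-1\right) \left(-512\right) 20 + 6 = 512 \cdot 20 + 6 = 10240 + 6 = 10246$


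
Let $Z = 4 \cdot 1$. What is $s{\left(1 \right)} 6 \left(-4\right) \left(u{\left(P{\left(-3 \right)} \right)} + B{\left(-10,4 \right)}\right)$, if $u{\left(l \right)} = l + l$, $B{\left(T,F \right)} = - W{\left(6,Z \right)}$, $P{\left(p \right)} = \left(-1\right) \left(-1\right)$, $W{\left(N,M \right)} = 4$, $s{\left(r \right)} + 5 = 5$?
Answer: $0$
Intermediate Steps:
$Z = 4$
$s{\left(r \right)} = 0$ ($s{\left(r \right)} = -5 + 5 = 0$)
$P{\left(p \right)} = 1$
$B{\left(T,F \right)} = -4$ ($B{\left(T,F \right)} = \left(-1\right) 4 = -4$)
$u{\left(l \right)} = 2 l$
$s{\left(1 \right)} 6 \left(-4\right) \left(u{\left(P{\left(-3 \right)} \right)} + B{\left(-10,4 \right)}\right) = 0 \cdot 6 \left(-4\right) \left(2 \cdot 1 - 4\right) = 0 \left(-4\right) \left(2 - 4\right) = 0 \left(-2\right) = 0$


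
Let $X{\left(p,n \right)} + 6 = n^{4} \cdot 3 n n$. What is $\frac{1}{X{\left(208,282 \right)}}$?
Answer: $\frac{1}{1508745211169466} \approx 6.628 \cdot 10^{-16}$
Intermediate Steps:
$X{\left(p,n \right)} = -6 + 3 n^{6}$ ($X{\left(p,n \right)} = -6 + n^{4} \cdot 3 n n = -6 + 3 n^{4} n^{2} = -6 + 3 n^{6}$)
$\frac{1}{X{\left(208,282 \right)}} = \frac{1}{-6 + 3 \cdot 282^{6}} = \frac{1}{-6 + 3 \cdot 502915070389824} = \frac{1}{-6 + 1508745211169472} = \frac{1}{1508745211169466}$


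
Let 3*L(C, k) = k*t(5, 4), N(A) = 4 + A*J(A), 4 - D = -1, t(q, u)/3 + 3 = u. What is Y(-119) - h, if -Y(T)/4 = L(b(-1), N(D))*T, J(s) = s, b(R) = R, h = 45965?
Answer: -32161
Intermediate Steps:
t(q, u) = -9 + 3*u
D = 5 (D = 4 - 1*(-1) = 4 + 1 = 5)
N(A) = 4 + A**2 (N(A) = 4 + A*A = 4 + A**2)
L(C, k) = k (L(C, k) = (k*(-9 + 3*4))/3 = (k*(-9 + 12))/3 = (k*3)/3 = (3*k)/3 = k)
Y(T) = -116*T (Y(T) = -4*(4 + 5**2)*T = -4*(4 + 25)*T = -116*T)
Y(-119) - h = -116*(-119) - 1*45965 = 13804 - 45965 = -32161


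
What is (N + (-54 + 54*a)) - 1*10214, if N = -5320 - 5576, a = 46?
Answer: -18680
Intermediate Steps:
N = -10896
(N + (-54 + 54*a)) - 1*10214 = (-10896 + (-54 + 54*46)) - 1*10214 = (-10896 + (-54 + 2484)) - 10214 = (-10896 + 2430) - 10214 = -8466 - 10214 = -18680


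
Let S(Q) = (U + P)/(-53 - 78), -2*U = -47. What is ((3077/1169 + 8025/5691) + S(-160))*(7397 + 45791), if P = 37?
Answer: 7903269410450/41500669 ≈ 1.9044e+5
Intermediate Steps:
U = 47/2 (U = -1/2*(-47) = 47/2 ≈ 23.500)
S(Q) = -121/262 (S(Q) = (47/2 + 37)/(-53 - 78) = (121/2)/(-131) = (121/2)*(-1/131) = -121/262)
((3077/1169 + 8025/5691) + S(-160))*(7397 + 45791) = ((3077/1169 + 8025/5691) - 121/262)*(7397 + 45791) = ((3077*(1/1169) + 8025*(1/5691)) - 121/262)*53188 = ((3077/1169 + 2675/1897) - 121/262)*53188 = (1280592/316799 - 121/262)*53188 = (297182425/83001338)*53188 = 7903269410450/41500669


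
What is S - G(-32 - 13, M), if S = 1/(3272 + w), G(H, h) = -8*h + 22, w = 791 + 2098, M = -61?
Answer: -3142109/6161 ≈ -510.00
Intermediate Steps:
w = 2889
G(H, h) = 22 - 8*h
S = 1/6161 (S = 1/(3272 + 2889) = 1/6161 ≈ 0.00016231)
S - G(-32 - 13, M) = 1/6161 - (22 - 8*(-61)) = 1/6161 - (22 + 488) = 1/6161 - 1*510 = 1/6161 - 510 = -3142109/6161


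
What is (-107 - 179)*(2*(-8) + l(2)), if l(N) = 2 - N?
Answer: 4576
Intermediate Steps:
(-107 - 179)*(2*(-8) + l(2)) = (-107 - 179)*(2*(-8) + (2 - 1*2)) = -286*(-16 + (2 - 2)) = -286*(-16 + 0) = -286*(-16) = 4576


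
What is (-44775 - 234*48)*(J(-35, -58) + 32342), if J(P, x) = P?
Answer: -1809418149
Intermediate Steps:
(-44775 - 234*48)*(J(-35, -58) + 32342) = (-44775 - 234*48)*(-35 + 32342) = (-44775 - 11232)*32307 = -56007*32307 = -1809418149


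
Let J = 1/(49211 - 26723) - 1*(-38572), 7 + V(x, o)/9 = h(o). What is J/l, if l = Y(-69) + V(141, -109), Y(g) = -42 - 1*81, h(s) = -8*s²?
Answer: -867407137/19241137584 ≈ -0.045081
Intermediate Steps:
Y(g) = -123 (Y(g) = -42 - 81 = -123)
V(x, o) = -63 - 72*o² (V(x, o) = -63 + 9*(-8*o²) = -63 - 72*o²)
J = 867407137/22488 (J = 1/22488 + 38572 = 867407137/22488 ≈ 38572.)
l = -855618 (l = -123 + (-63 - 72*(-109)²) = -123 + (-63 - 72*11881) = -123 + (-63 - 855432) = -123 - 855495 = -855618)
J/l = (867407137/22488)/(-855618) = (867407137/22488)*(-1/855618) = -867407137/19241137584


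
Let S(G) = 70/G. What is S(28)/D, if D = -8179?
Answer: -5/16358 ≈ -0.00030566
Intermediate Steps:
S(28)/D = (70/28)/(-8179) = (70*(1/28))*(-1/8179) = (5/2)*(-1/8179) = -5/16358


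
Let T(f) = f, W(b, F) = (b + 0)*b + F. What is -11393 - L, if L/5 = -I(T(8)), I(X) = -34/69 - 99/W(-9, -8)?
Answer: -57433106/5037 ≈ -11402.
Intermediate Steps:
W(b, F) = F + b² (W(b, F) = b*b + F = b² + F = F + b²)
I(X) = -9313/5037 (I(X) = -34/69 - 99/(-8 + (-9)²) = -34*1/69 - 99/(-8 + 81) = -34/69 - 99/73 = -9313/5037)
L = 46565/5037 (L = 5*(-1*(-9313/5037)) = 5*(9313/5037) = 46565/5037 ≈ 9.2446)
-11393 - L = -11393 - 1*46565/5037 = -11393 - 46565/5037 = -57433106/5037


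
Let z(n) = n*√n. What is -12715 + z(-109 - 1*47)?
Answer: -12715 - 312*I*√39 ≈ -12715.0 - 1948.4*I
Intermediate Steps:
z(n) = n^(3/2)
-12715 + z(-109 - 1*47) = -12715 + (-109 - 1*47)^(3/2) = -12715 + (-109 - 47)^(3/2) = -12715 + (-156)^(3/2) = -12715 - 312*I*√39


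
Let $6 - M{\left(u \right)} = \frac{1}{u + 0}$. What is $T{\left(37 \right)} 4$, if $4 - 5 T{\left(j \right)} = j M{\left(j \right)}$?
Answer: $- \frac{868}{5} \approx -173.6$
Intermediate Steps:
$M{\left(u \right)} = 6 - \frac{1}{u}$ ($M{\left(u \right)} = 6 - \frac{1}{u + 0} = 6 - \frac{1}{u}$)
$T{\left(j \right)} = \frac{4}{5} - \frac{j \left(6 - \frac{1}{j}\right)}{5}$
$T{\left(37 \right)} 4 = \left(1 - \frac{222}{5}\right) 4 = \left(- \frac{217}{5}\right) 4 = - \frac{868}{5}$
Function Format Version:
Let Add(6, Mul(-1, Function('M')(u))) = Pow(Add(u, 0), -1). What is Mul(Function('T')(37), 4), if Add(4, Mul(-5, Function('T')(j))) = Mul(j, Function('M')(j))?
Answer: Rational(-868, 5) ≈ -173.60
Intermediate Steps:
Function('M')(u) = Add(6, Mul(-1, Pow(u, -1))) (Function('M')(u) = Add(6, Mul(-1, Pow(Add(u, 0), -1))) = Add(6, Mul(-1, Pow(u, -1))))
Function('T')(j) = Add(Rational(4, 5), Mul(Rational(-1, 5), j, Add(6, Mul(-1, Pow(j, -1))))) (Function('T')(j) = Add(Rational(4, 5), Mul(Rational(-1, 5), Mul(j, Add(6, Mul(-1, Pow(j, -1)))))) = Add(Rational(4, 5), Mul(Rational(-1, 5), j, Add(6, Mul(-1, Pow(j, -1))))))
Mul(Function('T')(37), 4) = Mul(Add(1, Mul(Rational(-6, 5), 37)), 4) = Mul(Add(1, Rational(-222, 5)), 4) = Mul(Rational(-217, 5), 4) = Rational(-868, 5)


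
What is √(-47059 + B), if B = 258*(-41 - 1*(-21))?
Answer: I*√52219 ≈ 228.51*I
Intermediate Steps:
B = -5160 (B = 258*(-41 + 21) = 258*(-20) = -5160)
√(-47059 + B) = √(-47059 - 5160) = √(-52219) = I*√52219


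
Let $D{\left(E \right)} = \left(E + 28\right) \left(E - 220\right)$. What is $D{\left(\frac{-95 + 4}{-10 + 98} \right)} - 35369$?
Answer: $- \frac{320054759}{7744} \approx -41329.0$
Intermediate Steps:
$D{\left(E \right)} = \left(-220 + E\right) \left(28 + E\right)$ ($D{\left(E \right)} = \left(28 + E\right) \left(-220 + E\right) = \left(-220 + E\right) \left(28 + E\right)$)
$D{\left(\frac{-95 + 4}{-10 + 98} \right)} - 35369 = \left(-6160 + \left(\frac{-95 + 4}{-10 + 98}\right)^{2} - 192 \frac{-95 + 4}{-10 + 98}\right) - 35369 = \left(-6160 + \left(- \frac{91}{88}\right)^{2} - 192 \left(- \frac{91}{88}\right)\right) - 35369 = \left(-6160 + \left(\left(-91\right) \frac{1}{88}\right)^{2} - 192 \left(\left(-91\right) \frac{1}{88}\right)\right) - 35369 = \left(-6160 + \left(- \frac{91}{88}\right)^{2} - - \frac{2184}{11}\right) - 35369 = \left(-6160 + \frac{8281}{7744} + \frac{2184}{11}\right) - 35369 = - \frac{46157223}{7744} - 35369 = - \frac{320054759}{7744}$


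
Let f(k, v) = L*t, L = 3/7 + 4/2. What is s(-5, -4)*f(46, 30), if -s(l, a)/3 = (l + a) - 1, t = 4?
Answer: 2040/7 ≈ 291.43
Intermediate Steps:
L = 17/7 (L = 3*(⅐) + 4*(½) = 3/7 + 2 = 17/7 ≈ 2.4286)
s(l, a) = 3 - 3*a - 3*l (s(l, a) = -3*((l + a) - 1) = -3*((a + l) - 1) = -3*(-1 + a + l) = 3 - 3*a - 3*l)
f(k, v) = 68/7 (f(k, v) = (17/7)*4 = 68/7)
s(-5, -4)*f(46, 30) = (3 - 3*(-4) - 3*(-5))*(68/7) = (3 + 12 + 15)*(68/7) = 30*(68/7) = 2040/7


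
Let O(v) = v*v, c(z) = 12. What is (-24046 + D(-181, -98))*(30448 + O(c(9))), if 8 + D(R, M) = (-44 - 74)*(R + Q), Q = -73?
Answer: 181043456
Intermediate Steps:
O(v) = v²
D(R, M) = 8606 - 118*R (D(R, M) = -8 + (-44 - 74)*(R - 73) = -8 - 118*(-73 + R) = -8 + (8614 - 118*R) = 8606 - 118*R)
(-24046 + D(-181, -98))*(30448 + O(c(9))) = (-24046 + (8606 - 118*(-181)))*(30448 + 12²) = (-24046 + (8606 + 21358))*(30448 + 144) = (-24046 + 29964)*30592 = 5918*30592 = 181043456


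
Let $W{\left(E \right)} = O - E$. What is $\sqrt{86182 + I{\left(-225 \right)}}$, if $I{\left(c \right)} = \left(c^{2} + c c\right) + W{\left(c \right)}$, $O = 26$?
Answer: $\sqrt{187683} \approx 433.22$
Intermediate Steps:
$W{\left(E \right)} = 26 - E$
$I{\left(c \right)} = 26 - c + 2 c^{2}$ ($I{\left(c \right)} = \left(c^{2} + c c\right) - \left(-26 + c\right) = \left(c^{2} + c^{2}\right) - \left(-26 + c\right) = 2 c^{2} - \left(-26 + c\right) = 26 - c + 2 c^{2}$)
$\sqrt{86182 + I{\left(-225 \right)}} = \sqrt{86182 + \left(26 - -225 + 2 \left(-225\right)^{2}\right)} = \sqrt{86182 + \left(26 + 225 + 2 \cdot 50625\right)} = \sqrt{86182 + \left(26 + 225 + 101250\right)} = \sqrt{86182 + 101501} = \sqrt{187683}$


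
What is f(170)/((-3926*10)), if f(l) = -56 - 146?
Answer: 101/19630 ≈ 0.0051452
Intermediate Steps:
f(l) = -202
f(170)/((-3926*10)) = -202/((-3926*10)) = -202/(-39260) = -202*(-1/39260) = 101/19630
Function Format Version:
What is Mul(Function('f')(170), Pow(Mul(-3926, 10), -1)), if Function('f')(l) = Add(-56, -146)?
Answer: Rational(101, 19630) ≈ 0.0051452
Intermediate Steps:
Function('f')(l) = -202
Mul(Function('f')(170), Pow(Mul(-3926, 10), -1)) = Mul(-202, Pow(Mul(-3926, 10), -1)) = Mul(-202, Pow(-39260, -1)) = Mul(-202, Rational(-1, 39260)) = Rational(101, 19630)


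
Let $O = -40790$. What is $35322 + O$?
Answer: $-5468$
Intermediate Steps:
$35322 + O = 35322 - 40790 = -5468$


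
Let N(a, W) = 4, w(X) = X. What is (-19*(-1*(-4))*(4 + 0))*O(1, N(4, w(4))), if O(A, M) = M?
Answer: -1216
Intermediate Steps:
(-19*(-1*(-4))*(4 + 0))*O(1, N(4, w(4))) = -19*(-1*(-4))*(4 + 0)*4 = -76*4*4 = -19*16*4 = -304*4 = -1216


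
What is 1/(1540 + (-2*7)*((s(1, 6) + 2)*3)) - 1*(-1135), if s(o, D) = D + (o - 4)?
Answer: 1509551/1330 ≈ 1135.0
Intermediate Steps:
s(o, D) = -4 + D + o (s(o, D) = D + (-4 + o) = -4 + D + o)
1/(1540 + (-2*7)*((s(1, 6) + 2)*3)) - 1*(-1135) = 1/(1540 + (-2*7)*(((-4 + 6 + 1) + 2)*3)) - 1*(-1135) = 1/(1540 - 14*(3 + 2)*3) + 1135 = 1/(1540 - 70*3) + 1135 = 1/(1540 - 14*15) + 1135 = 1/(1540 - 210) + 1135 = 1/1330 + 1135 = 1509551/1330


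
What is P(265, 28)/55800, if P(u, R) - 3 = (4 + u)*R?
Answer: 1507/11160 ≈ 0.13504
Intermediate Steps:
P(u, R) = 3 + R*(4 + u) (P(u, R) = 3 + (4 + u)*R = 3 + R*(4 + u))
P(265, 28)/55800 = (3 + 4*28 + 28*265)/55800 = (3 + 112 + 7420)*(1/55800) = 7535*(1/55800) = 1507/11160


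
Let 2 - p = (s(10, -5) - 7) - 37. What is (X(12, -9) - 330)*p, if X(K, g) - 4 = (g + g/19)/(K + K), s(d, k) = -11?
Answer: -37209/2 ≈ -18605.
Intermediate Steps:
X(K, g) = 4 + 10*g/(19*K) (X(K, g) = 4 + (g + g/19)/(K + K) = 4 + (g + g*(1/19))/((2*K)) = 4 + (g + g/19)*(1/(2*K)) = 4 + (20*g/19)*(1/(2*K)) = 4 + 10*g/(19*K))
p = 57 (p = 2 - ((-11 - 7) - 37) = 2 - (-18 - 37) = 2 - 1*(-55) = 2 + 55 = 57)
(X(12, -9) - 330)*p = ((4 + (10/19)*(-9)/12) - 330)*57 = ((4 + (10/19)*(-9)*(1/12)) - 330)*57 = ((4 - 15/38) - 330)*57 = (137/38 - 330)*57 = -12403/38*57 = -37209/2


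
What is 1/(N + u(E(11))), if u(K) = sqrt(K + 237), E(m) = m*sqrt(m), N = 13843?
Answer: 1/(13843 + sqrt(237 + 11*sqrt(11))) ≈ 7.2152e-5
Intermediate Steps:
E(m) = m**(3/2)
u(K) = sqrt(237 + K)
1/(N + u(E(11))) = 1/(13843 + sqrt(237 + 11**(3/2))) = 1/(13843 + sqrt(237 + 11*sqrt(11)))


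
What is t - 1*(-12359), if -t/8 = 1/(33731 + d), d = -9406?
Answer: 300632667/24325 ≈ 12359.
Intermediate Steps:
t = -8/24325 (t = -8/(33731 - 9406) = -8/24325 ≈ -0.00032888)
t - 1*(-12359) = -8/24325 - 1*(-12359) = -8/24325 + 12359 = 300632667/24325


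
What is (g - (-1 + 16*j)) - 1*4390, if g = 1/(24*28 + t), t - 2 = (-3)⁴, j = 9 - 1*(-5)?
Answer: -3482814/755 ≈ -4613.0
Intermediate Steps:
j = 14 (j = 9 + 5 = 14)
t = 83 (t = 2 + (-3)⁴ = 2 + 81 = 83)
g = 1/755 (g = 1/(24*28 + 83) = 1/(672 + 83) = 1/755 ≈ 0.0013245)
(g - (-1 + 16*j)) - 1*4390 = (1/755 - (-1 + 16*14)) - 1*4390 = (1/755 - (-1 + 224)) - 4390 = (1/755 - 1*223) - 4390 = (1/755 - 223) - 4390 = -168364/755 - 4390 = -3482814/755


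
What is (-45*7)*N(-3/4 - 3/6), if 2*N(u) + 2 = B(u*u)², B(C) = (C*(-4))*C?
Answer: -120466395/8192 ≈ -14705.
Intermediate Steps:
B(C) = -4*C² (B(C) = (-4*C)*C = -4*C²)
N(u) = -1 + 8*u⁸ (N(u) = -1 + (-4*u⁴)²/2 = -1 + (16*u⁸)/2 = -1 + 8*u⁸)
(-45*7)*N(-3/4 - 3/6) = (-45*7)*(-1 + 8*(-3/4 - 3/6)⁸) = -315*(-1 + 8*(-3*¼ - 3*⅙)⁸) = -315*(-1 + 8*(-¾ - ½)⁸) = -315*(-1 + 8*(-5/4)⁸) = -315*(-1 + 8*(390625/65536)) = -315*(-1 + 390625/8192) = -315*382433/8192 = -120466395/8192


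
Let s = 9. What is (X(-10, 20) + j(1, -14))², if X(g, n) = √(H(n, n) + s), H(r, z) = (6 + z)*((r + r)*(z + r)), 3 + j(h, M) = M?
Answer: (17 - √41609)² ≈ 34963.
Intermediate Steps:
j(h, M) = -3 + M
H(r, z) = 2*r*(6 + z)*(r + z) (H(r, z) = (6 + z)*((2*r)*(r + z)) = (6 + z)*(2*r*(r + z)) = 2*r*(6 + z)*(r + z))
X(g, n) = √(9 + 2*n*(2*n² + 12*n)) (X(g, n) = √(2*n*(n² + 6*n + 6*n + n*n) + 9) = √(2*n*(n² + 6*n + 6*n + n²) + 9) = √(2*n*(2*n² + 12*n) + 9) = √(9 + 2*n*(2*n² + 12*n)))
(X(-10, 20) + j(1, -14))² = (√(9 + 4*20²*(6 + 20)) + (-3 - 14))² = (√(9 + 4*400*26) - 17)² = (√(9 + 41600) - 17)² = (√41609 - 17)² = (-17 + √41609)²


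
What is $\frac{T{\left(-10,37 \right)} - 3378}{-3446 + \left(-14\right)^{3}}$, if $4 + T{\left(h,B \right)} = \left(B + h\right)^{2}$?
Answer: $\frac{2653}{6190} \approx 0.42859$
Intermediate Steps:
$T{\left(h,B \right)} = -4 + \left(B + h\right)^{2}$
$\frac{T{\left(-10,37 \right)} - 3378}{-3446 + \left(-14\right)^{3}} = \frac{\left(-4 + \left(37 - 10\right)^{2}\right) - 3378}{-3446 + \left(-14\right)^{3}} = \frac{\left(-4 + 27^{2}\right) - 3378}{-3446 - 2744} = \frac{\left(-4 + 729\right) - 3378}{-6190} = \left(725 - 3378\right) \left(- \frac{1}{6190}\right) = \left(-2653\right) \left(- \frac{1}{6190}\right) = \frac{2653}{6190}$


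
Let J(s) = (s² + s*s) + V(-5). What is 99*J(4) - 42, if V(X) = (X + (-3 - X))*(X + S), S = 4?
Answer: 3423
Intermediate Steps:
V(X) = -12 - 3*X (V(X) = (X + (-3 - X))*(X + 4) = -3*(4 + X) = -12 - 3*X)
J(s) = 3 + 2*s² (J(s) = (s² + s*s) + (-12 - 3*(-5)) = (s² + s²) + (-12 + 15) = 2*s² + 3 = 3 + 2*s²)
99*J(4) - 42 = 99*(3 + 2*4²) - 42 = 99*(3 + 2*16) - 42 = 99*(3 + 32) - 42 = 99*35 - 42 = 3465 - 42 = 3423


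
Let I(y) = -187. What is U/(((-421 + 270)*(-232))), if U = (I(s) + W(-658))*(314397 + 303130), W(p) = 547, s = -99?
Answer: 27788715/4379 ≈ 6345.9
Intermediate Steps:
U = 222309720 (U = (-187 + 547)*(314397 + 303130) = 360*617527 = 222309720)
U/(((-421 + 270)*(-232))) = 222309720/(((-421 + 270)*(-232))) = 222309720/((-151*(-232))) = 222309720/35032 = 222309720*(1/35032) = 27788715/4379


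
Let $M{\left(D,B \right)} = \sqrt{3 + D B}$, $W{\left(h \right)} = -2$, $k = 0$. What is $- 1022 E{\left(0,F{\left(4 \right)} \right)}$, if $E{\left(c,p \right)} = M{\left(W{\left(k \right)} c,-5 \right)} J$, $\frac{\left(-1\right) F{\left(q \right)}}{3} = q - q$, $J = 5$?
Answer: $- 5110 \sqrt{3} \approx -8850.8$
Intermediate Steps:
$F{\left(q \right)} = 0$ ($F{\left(q \right)} = - 3 \left(q - q\right) = \left(-3\right) 0 = 0$)
$M{\left(D,B \right)} = \sqrt{3 + B D}$
$E{\left(c,p \right)} = 5 \sqrt{3 + 10 c}$ ($E{\left(c,p \right)} = \sqrt{3 - 5 \left(- 2 c\right)} 5 = \sqrt{3 + 10 c} 5 = 5 \sqrt{3 + 10 c}$)
$- 1022 E{\left(0,F{\left(4 \right)} \right)} = - 1022 \cdot 5 \sqrt{3 + 10 \cdot 0} = - 1022 \cdot 5 \sqrt{3 + 0} = - 1022 \cdot 5 \sqrt{3} = - 5110 \sqrt{3}$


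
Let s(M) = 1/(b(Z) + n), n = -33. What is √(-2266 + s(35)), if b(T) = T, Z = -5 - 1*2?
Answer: I*√906410/20 ≈ 47.603*I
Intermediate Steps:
Z = -7 (Z = -5 - 2 = -7)
s(M) = -1/40 (s(M) = 1/(-7 - 33) = 1/(-40) = -1/40)
√(-2266 + s(35)) = √(-2266 - 1/40) = √(-90641/40) = I*√906410/20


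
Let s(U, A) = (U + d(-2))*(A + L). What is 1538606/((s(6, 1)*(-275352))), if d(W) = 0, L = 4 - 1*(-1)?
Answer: -769303/4956336 ≈ -0.15522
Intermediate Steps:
L = 5 (L = 4 + 1 = 5)
s(U, A) = U*(5 + A) (s(U, A) = (U + 0)*(A + 5) = U*(5 + A))
1538606/((s(6, 1)*(-275352))) = 1538606/(((6*(5 + 1))*(-275352))) = 1538606/(((6*6)*(-275352))) = 1538606/((36*(-275352))) = 1538606/(-9912672) = 1538606*(-1/9912672) = -769303/4956336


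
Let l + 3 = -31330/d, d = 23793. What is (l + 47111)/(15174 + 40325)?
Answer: 1120809314/1320487707 ≈ 0.84878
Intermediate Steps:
l = -102709/23793 (l = -3 - 31330/23793 = -102709/23793 ≈ -4.3168)
(l + 47111)/(15174 + 40325) = (-102709/23793 + 47111)/(15174 + 40325) = (1120809314/23793)/55499 = (1120809314/23793)*(1/55499) = 1120809314/1320487707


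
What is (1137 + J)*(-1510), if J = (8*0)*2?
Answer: -1716870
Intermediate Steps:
J = 0 (J = 0*2 = 0)
(1137 + J)*(-1510) = (1137 + 0)*(-1510) = 1137*(-1510) = -1716870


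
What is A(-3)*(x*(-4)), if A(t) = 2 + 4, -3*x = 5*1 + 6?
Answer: 88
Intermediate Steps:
x = -11/3 (x = -(5*1 + 6)/3 = -(5 + 6)/3 = -⅓*11 = -11/3 ≈ -3.6667)
A(t) = 6
A(-3)*(x*(-4)) = 6*(-11/3*(-4)) = 6*(44/3) = 88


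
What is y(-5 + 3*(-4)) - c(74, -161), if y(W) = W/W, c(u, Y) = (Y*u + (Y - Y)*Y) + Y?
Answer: 12076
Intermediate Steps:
c(u, Y) = Y + Y*u (c(u, Y) = (Y*u + 0*Y) + Y = (Y*u + 0) + Y = Y*u + Y = Y + Y*u)
y(W) = 1
y(-5 + 3*(-4)) - c(74, -161) = 1 - (-161)*(1 + 74) = 1 - (-161)*75 = 1 - 1*(-12075) = 1 + 12075 = 12076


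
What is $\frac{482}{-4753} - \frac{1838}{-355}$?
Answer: $\frac{8564904}{1687315} \approx 5.0761$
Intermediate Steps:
$\frac{482}{-4753} - \frac{1838}{-355} = 482 \left(- \frac{1}{4753}\right) - - \frac{1838}{355} = - \frac{482}{4753} + \frac{1838}{355} = \frac{8564904}{1687315}$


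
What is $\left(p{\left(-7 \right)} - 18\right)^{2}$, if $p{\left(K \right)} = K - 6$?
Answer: $961$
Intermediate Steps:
$p{\left(K \right)} = -6 + K$
$\left(p{\left(-7 \right)} - 18\right)^{2} = \left(\left(-6 - 7\right) - 18\right)^{2} = \left(-13 - 18\right)^{2} = \left(-31\right)^{2} = 961$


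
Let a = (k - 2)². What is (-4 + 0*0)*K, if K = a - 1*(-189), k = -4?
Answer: -900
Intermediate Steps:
a = 36 (a = (-4 - 2)² = (-6)² = 36)
K = 225 (K = 36 - 1*(-189) = 36 + 189 = 225)
(-4 + 0*0)*K = (-4 + 0*0)*225 = (-4 + 0)*225 = -4*225 = -900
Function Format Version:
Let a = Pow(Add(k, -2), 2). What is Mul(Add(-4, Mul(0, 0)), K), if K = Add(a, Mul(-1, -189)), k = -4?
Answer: -900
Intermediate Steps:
a = 36 (a = Pow(Add(-4, -2), 2) = Pow(-6, 2) = 36)
K = 225 (K = Add(36, Mul(-1, -189)) = Add(36, 189) = 225)
Mul(Add(-4, Mul(0, 0)), K) = Mul(Add(-4, Mul(0, 0)), 225) = Mul(Add(-4, 0), 225) = Mul(-4, 225) = -900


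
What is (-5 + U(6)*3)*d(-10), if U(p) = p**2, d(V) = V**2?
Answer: 10300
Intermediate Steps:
(-5 + U(6)*3)*d(-10) = (-5 + 6**2*3)*(-10)**2 = (-5 + 36*3)*100 = (-5 + 108)*100 = 103*100 = 10300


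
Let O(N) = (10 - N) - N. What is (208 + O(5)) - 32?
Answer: 176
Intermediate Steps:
O(N) = 10 - 2*N
(208 + O(5)) - 32 = (208 + (10 - 2*5)) - 32 = (208 + (10 - 10)) - 32 = (208 + 0) - 32 = 208 - 32 = 176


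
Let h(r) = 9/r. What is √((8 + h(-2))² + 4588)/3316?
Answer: √18401/6632 ≈ 0.020454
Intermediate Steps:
√((8 + h(-2))² + 4588)/3316 = √((8 + 9/(-2))² + 4588)/3316 = √((8 + 9*(-½))² + 4588)*(1/3316) = √((8 - 9/2)² + 4588)*(1/3316) = √((7/2)² + 4588)*(1/3316) = √(49/4 + 4588)*(1/3316) = √(18401/4)*(1/3316) = (√18401/2)*(1/3316) = √18401/6632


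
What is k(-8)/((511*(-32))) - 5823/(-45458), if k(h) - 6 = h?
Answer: 3403879/26547472 ≈ 0.12822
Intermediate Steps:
k(h) = 6 + h
k(-8)/((511*(-32))) - 5823/(-45458) = (6 - 8)/((511*(-32))) - 5823/(-45458) = -2/(-16352) - 5823*(-1/45458) = -2*(-1/16352) + 5823/45458 = 1/8176 + 5823/45458 = 3403879/26547472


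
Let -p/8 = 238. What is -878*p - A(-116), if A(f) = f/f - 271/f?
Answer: 193918205/116 ≈ 1.6717e+6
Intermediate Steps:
p = -1904 (p = -8*238 = -1904)
A(f) = 1 - 271/f
-878*p - A(-116) = -878*(-1904) - (-271 - 116)/(-116) = 1671712 - (-1)*(-387)/116 = 1671712 - 1*387/116 = 1671712 - 387/116 = 193918205/116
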